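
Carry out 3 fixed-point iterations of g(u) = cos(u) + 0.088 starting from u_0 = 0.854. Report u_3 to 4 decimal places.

0.7679

u_1 = g(0.854000) = 0.744973
u_2 = g(0.744973) = 0.823106
u_3 = g(0.823106) = 0.767947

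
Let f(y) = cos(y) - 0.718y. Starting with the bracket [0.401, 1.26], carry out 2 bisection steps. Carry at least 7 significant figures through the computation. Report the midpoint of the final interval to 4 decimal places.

0.9379

f(0.401000) = 0.632753, f(1.260000) = -0.598863 (opposite signs)
step 1: m = 0.830500, f(m) = 0.078208 > 0 → root in [0.830500, 1.260000]
step 2: m = 1.045250, f(m) = -0.248804 < 0 → root in [0.830500, 1.045250]
Midpoint of [0.830500, 1.045250] = 0.937875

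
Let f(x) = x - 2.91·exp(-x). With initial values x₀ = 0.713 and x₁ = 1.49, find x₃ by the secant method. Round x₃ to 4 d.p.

1.0303

Secant update: x_(k+1) = x_k − f(x_k)·(x_k − x_(k-1))/(f(x_k) − f(x_(k-1))).
f(x_0) = -0.713399, f(x_1) = 0.834166
x_2 = 1.490000 - (0.834166)·(1.490000 - 0.713000)/(0.834166 - (-0.713399)) = 1.071183; f(x_2) = 0.074208
x_3 = 1.071183 - (0.074208)·(1.071183 - 1.490000)/(0.074208 - (0.834166)) = 1.030286; f(x_3) = -0.008306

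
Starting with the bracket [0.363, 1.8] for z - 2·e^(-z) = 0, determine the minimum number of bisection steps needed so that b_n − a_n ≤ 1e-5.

18

Initial width b − a = 1.8 − 0.363 = 1.437000.
After n steps the width is (b−a)/2^n; need (b−a)/2^n ≤ 1e-5.
So n ≥ log₂(1.437000/1e-5) = log₂(143700.0000) ≈ 17.1327.
Hence n = 18.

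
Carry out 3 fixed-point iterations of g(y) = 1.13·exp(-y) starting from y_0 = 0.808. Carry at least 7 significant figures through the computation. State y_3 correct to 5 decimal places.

0.57085

y_1 = g(0.808000) = 0.503696
y_2 = g(0.503696) = 0.682851
y_3 = g(0.682851) = 0.570847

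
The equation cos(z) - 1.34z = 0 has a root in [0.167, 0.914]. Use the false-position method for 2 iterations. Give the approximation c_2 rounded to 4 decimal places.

0.6094

f(0.167000) = 0.762308, f(0.914000) = -0.614177
step 1: c = 0.580694, f(c) = 0.057952 > 0 → new bracket [0.580694, 0.914000]
step 2: c = 0.609432, f(c) = 0.003334 > 0 → new bracket [0.609432, 0.914000]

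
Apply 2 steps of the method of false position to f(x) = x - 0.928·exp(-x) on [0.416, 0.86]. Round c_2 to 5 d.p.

f(0.416000) = -0.196183, f(0.860000) = 0.467306
step 1: c = 0.547284, f(c) = 0.010418 > 0 → new bracket [0.416000, 0.547284]
step 2: c = 0.540664, f(c) = 0.000232 > 0 → new bracket [0.416000, 0.540664]

0.54066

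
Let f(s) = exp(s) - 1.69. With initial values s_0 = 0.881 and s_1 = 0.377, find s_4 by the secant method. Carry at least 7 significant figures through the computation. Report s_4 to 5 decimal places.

f(s_0) = 0.723312, f(s_1) = -0.232096
s_2 = 0.377000 - (-0.232096)·(0.377000 - 0.881000)/(-0.232096 - (0.723312)) = 0.499436; f(s_2) = -0.042208
s_3 = 0.499436 - (-0.042208)·(0.499436 - 0.377000)/(-0.042208 - (-0.232096)) = 0.526651; f(s_3) = 0.003252
s_4 = 0.526651 - (0.003252)·(0.526651 - 0.499436)/(0.003252 - (-0.042208)) = 0.524704; f(s_4) = -0.000041

0.52470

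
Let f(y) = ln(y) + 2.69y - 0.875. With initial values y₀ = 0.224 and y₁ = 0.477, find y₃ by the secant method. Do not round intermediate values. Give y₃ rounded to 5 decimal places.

0.54815

f(y_0) = -1.768549, f(y_1) = -0.332109
y_2 = 0.477000 - (-0.332109)·(0.477000 - 0.224000)/(-0.332109 - (-1.768549)) = 0.535494; f(y_2) = -0.059086
y_3 = 0.535494 - (-0.059086)·(0.535494 - 0.477000)/(-0.059086 - (-0.332109)) = 0.548153; f(y_3) = -0.001669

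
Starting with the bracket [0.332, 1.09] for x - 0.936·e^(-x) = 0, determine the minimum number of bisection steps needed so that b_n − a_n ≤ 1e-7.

Initial width b − a = 1.09 − 0.332 = 0.758000.
After n steps the width is (b−a)/2^n; need (b−a)/2^n ≤ 1e-7.
So n ≥ log₂(0.758000/1e-7) = log₂(7580000.0000) ≈ 22.8538.
Hence n = 23.

23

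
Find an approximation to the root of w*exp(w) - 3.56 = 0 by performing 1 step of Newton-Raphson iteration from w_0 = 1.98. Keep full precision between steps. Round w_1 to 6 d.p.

1.480512

Newton update: w ← w − f(w)/f'(w).
f'(w) = (w+1)*exp(w)
w_0 = 1.980000: f = 10.780631, f' = 21.583374 → w_1 = 1.980000 - (10.780631)/(21.583374) = 1.480512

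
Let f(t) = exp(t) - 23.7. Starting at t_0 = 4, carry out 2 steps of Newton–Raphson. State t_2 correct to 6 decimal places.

3.198525

f'(t) = exp(t)
t_0 = 4.000000: f = 30.898150, f' = 54.598150 → t_1 = 4.000000 - (30.898150)/(54.598150) = 3.434081
t_1 = 3.434081: f = 7.302897, f' = 31.002897 → t_2 = 3.434081 - (7.302897)/(31.002897) = 3.198525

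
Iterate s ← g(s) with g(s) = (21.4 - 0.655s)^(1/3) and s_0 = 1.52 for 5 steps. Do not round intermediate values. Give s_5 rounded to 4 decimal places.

2.6977

s_1 = g(1.520000) = 2.732591
s_2 = g(2.732591) = 2.696665
s_3 = g(2.696665) = 2.697743
s_4 = g(2.697743) = 2.697711
s_5 = g(2.697711) = 2.697712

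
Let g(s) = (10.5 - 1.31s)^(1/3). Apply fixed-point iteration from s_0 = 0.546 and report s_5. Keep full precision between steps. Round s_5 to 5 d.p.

s_1 = g(0.546000) = 2.138864
s_2 = g(2.138864) = 1.974517
s_3 = g(1.974517) = 1.992756
s_4 = g(1.992756) = 1.990748
s_5 = g(1.990748) = 1.990969

1.99097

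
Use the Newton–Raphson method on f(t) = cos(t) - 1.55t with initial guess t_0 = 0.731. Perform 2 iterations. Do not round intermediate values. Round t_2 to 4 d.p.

Newton update: t ← t − f(t)/f'(t).
f'(t) = -sin(t) - 1.55
t_0 = 0.731000: f = -0.388543, f' = -2.217614 → t_1 = 0.731000 - (-0.388543)/(-2.217614) = 0.555792
t_1 = 0.555792: f = -0.011996, f' = -2.077617 → t_2 = 0.555792 - (-0.011996)/(-2.077617) = 0.550019

0.5500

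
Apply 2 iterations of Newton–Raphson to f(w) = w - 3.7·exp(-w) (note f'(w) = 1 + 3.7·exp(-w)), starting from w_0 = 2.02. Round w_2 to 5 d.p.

1.15244

w_0 = 2.020000: f = 1.529175, f' = 1.490825 → w_1 = 2.020000 - (1.529175)/(1.490825) = 0.994276
w_1 = 0.994276: f = -0.374691, f' = 2.368967 → w_2 = 0.994276 - (-0.374691)/(2.368967) = 1.152443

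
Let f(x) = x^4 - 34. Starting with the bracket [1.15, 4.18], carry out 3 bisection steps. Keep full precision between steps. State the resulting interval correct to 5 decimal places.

f(1.150000) = -32.250994, f(4.180000) = 271.284762 (opposite signs)
step 1: m = 2.665000, f(m) = 16.441600 > 0 → root in [1.150000, 2.665000]
step 2: m = 1.907500, f(m) = -20.760908 < 0 → root in [1.907500, 2.665000]
step 3: m = 2.286250, f(m) = -6.679108 < 0 → root in [2.286250, 2.665000]

[2.28625, 2.66500]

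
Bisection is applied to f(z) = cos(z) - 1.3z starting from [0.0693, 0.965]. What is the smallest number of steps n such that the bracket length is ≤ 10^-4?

Initial width b − a = 0.965 − 0.0693 = 0.895700.
After n steps the width is (b−a)/2^n; need (b−a)/2^n ≤ 10^-4.
So n ≥ log₂(0.895700/10^-4) = log₂(8957.0000) ≈ 13.1288.
Hence n = 14.

14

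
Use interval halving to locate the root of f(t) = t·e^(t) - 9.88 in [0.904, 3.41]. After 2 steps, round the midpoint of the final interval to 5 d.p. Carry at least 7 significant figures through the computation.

1.84375

f(0.904000) = -7.647607, f(3.410000) = 93.324483 (opposite signs)
step 1: m = 2.157000, f(m) = 8.767617 > 0 → root in [0.904000, 2.157000]
step 2: m = 1.530500, f(m) = -2.808345 < 0 → root in [1.530500, 2.157000]
Midpoint of [1.530500, 2.157000] = 1.843750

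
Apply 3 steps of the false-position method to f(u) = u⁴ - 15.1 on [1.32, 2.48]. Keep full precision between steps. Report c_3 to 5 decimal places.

1.94400

f(1.320000) = -12.064042, f(2.480000) = 22.727420
step 1: c = 1.722233, f(c) = -6.302322 < 0 → new bracket [1.722233, 2.480000]
step 2: c = 1.886744, f(c) = -2.427813 < 0 → new bracket [1.886744, 2.480000]
step 3: c = 1.944001, f(c) = -0.818110 < 0 → new bracket [1.944001, 2.480000]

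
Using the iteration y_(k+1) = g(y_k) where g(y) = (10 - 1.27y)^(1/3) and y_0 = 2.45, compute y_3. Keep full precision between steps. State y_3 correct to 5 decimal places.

1.95786

y_1 = g(2.450000) = 1.902720
y_2 = g(1.902720) = 1.964675
y_3 = g(1.964675) = 1.957857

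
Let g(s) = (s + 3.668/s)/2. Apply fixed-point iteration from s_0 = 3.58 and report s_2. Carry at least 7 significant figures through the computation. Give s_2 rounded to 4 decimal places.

s_1 = g(3.580000) = 2.302291
s_2 = g(2.302291) = 1.947743

1.9477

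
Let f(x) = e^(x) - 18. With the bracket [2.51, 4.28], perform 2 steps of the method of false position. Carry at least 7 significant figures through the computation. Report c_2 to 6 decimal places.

False-position update: c = (a·f(b) − b·f(a))/(f(b) − f(a)); replace the endpoint whose sign matches f(c).
f(2.510000) = -5.695070, f(4.280000) = 54.240440
step 1: c = 2.678185, f(c) = -3.441350 < 0 → new bracket [2.678185, 4.280000]
step 2: c = 2.773751, f(c) = -1.981391 < 0 → new bracket [2.773751, 4.280000]

2.773751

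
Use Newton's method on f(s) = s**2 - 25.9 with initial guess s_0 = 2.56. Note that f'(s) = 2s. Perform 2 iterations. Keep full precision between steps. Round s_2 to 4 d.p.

s_0 = 2.560000: f = -19.346400, f' = 5.120000 → s_1 = 2.560000 - (-19.346400)/(5.120000) = 6.338594
s_1 = 6.338594: f = 14.277771, f' = 12.677187 → s_2 = 6.338594 - (14.277771)/(12.677187) = 5.212337

5.2123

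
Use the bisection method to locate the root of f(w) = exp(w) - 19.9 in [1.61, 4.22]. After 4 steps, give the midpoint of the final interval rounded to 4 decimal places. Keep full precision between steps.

f(1.610000) = -14.897189, f(4.220000) = 48.133484 (opposite signs)
step 1: m = 2.915000, f(m) = -1.451188 < 0 → root in [2.915000, 4.220000]
step 2: m = 3.567500, f(m) = 15.527913 > 0 → root in [2.915000, 3.567500]
step 3: m = 3.241250, f(m) = 5.665659 > 0 → root in [2.915000, 3.241250]
step 4: m = 3.078125, f(m) = 1.817644 > 0 → root in [2.915000, 3.078125]
Midpoint of [2.915000, 3.078125] = 2.996563

2.9966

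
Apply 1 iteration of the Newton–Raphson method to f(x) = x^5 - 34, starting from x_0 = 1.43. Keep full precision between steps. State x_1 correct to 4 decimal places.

2.7702

Newton update: x ← x − f(x)/f'(x).
f'(x) = 5x^4
x_0 = 1.430000: f = -28.020289, f' = 20.908080 → x_1 = 1.430000 - (-28.020289)/(20.908080) = 2.770166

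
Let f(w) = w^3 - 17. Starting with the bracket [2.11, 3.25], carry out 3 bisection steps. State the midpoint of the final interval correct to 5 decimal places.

f(2.110000) = -7.606069, f(3.250000) = 17.328125 (opposite signs)
step 1: m = 2.680000, f(m) = 2.248832 > 0 → root in [2.110000, 2.680000]
step 2: m = 2.395000, f(m) = -3.262220 < 0 → root in [2.395000, 2.680000]
step 3: m = 2.537500, f(m) = -0.661275 < 0 → root in [2.537500, 2.680000]
Midpoint of [2.537500, 2.680000] = 2.608750

2.60875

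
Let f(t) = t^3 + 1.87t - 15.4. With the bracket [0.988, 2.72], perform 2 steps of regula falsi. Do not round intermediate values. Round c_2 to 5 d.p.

f(0.988000) = -12.588010, f(2.720000) = 9.810048
step 1: c = 1.961407, f(c) = -4.186402 < 0 → new bracket [1.961407, 2.720000]
step 2: c = 2.188306, f(c) = -0.828766 < 0 → new bracket [2.188306, 2.720000]

2.18831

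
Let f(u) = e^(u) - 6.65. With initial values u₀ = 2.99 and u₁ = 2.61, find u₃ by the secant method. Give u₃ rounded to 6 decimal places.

f(u_0) = 13.235682, f(u_1) = 6.949051
u_2 = 2.610000 - (6.949051)·(2.610000 - 2.990000)/(6.949051 - (13.235682)) = 2.189960; f(u_2) = 2.284852
u_3 = 2.189960 - (2.284852)·(2.189960 - 2.610000)/(2.284852 - (6.949051)) = 1.984194; f(u_3) = 0.623185

1.984194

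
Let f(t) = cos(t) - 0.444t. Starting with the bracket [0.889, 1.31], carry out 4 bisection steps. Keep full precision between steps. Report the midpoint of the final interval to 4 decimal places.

f(0.889000) = 0.235473, f(1.310000) = -0.323790 (opposite signs)
step 1: m = 1.099500, f(m) = -0.034136 < 0 → root in [0.889000, 1.099500]
step 2: m = 0.994250, f(m) = 0.103685 > 0 → root in [0.994250, 1.099500]
step 3: m = 1.046875, f(m) = 0.035467 > 0 → root in [1.046875, 1.099500]
step 4: m = 1.073187, f(m) = 0.000830 > 0 → root in [1.073187, 1.099500]
Midpoint of [1.073187, 1.099500] = 1.086344

1.0863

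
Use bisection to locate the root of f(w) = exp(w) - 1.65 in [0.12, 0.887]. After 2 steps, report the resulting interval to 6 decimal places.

[0.311750, 0.503500]

f(0.120000) = -0.522503, f(0.887000) = 0.777835 (opposite signs)
step 1: m = 0.503500, f(m) = 0.004502 > 0 → root in [0.120000, 0.503500]
step 2: m = 0.311750, f(m) = -0.284187 < 0 → root in [0.311750, 0.503500]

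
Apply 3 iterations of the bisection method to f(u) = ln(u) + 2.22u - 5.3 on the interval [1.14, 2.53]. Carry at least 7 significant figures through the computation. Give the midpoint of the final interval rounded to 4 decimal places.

2.0956

f(1.140000) = -2.638172, f(2.530000) = 1.244819 (opposite signs)
step 1: m = 1.835000, f(m) = -0.619256 < 0 → root in [1.835000, 2.530000]
step 2: m = 2.182500, f(m) = 0.325621 > 0 → root in [1.835000, 2.182500]
step 3: m = 2.008750, f(m) = -0.143062 < 0 → root in [2.008750, 2.182500]
Midpoint of [2.008750, 2.182500] = 2.095625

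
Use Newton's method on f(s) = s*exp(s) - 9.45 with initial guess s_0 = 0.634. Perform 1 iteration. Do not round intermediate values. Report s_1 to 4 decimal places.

f'(s) = (s+1)*exp(s)
s_0 = 0.634000: f = -8.254824, f' = 3.080312 → s_1 = 0.634000 - (-8.254824)/(3.080312) = 3.313866

3.3139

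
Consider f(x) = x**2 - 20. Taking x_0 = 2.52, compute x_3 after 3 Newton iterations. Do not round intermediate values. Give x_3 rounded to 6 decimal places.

4.472466

Newton update: x ← x − f(x)/f'(x).
f'(x) = 2x
x_0 = 2.520000: f = -13.649600, f' = 5.040000 → x_1 = 2.520000 - (-13.649600)/(5.040000) = 5.228254
x_1 = 5.228254: f = 7.334640, f' = 10.456508 → x_2 = 5.228254 - (7.334640)/(10.456508) = 4.526811
x_2 = 4.526811: f = 0.492022, f' = 9.053623 → x_3 = 4.526811 - (0.492022)/(9.053623) = 4.472466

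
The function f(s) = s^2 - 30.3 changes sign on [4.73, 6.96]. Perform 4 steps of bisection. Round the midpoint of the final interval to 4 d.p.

5.4966

f(4.730000) = -7.927100, f(6.960000) = 18.141600 (opposite signs)
step 1: m = 5.845000, f(m) = 3.864025 > 0 → root in [4.730000, 5.845000]
step 2: m = 5.287500, f(m) = -2.342344 < 0 → root in [5.287500, 5.845000]
step 3: m = 5.566250, f(m) = 0.683139 > 0 → root in [5.287500, 5.566250]
step 4: m = 5.426875, f(m) = -0.849028 < 0 → root in [5.426875, 5.566250]
Midpoint of [5.426875, 5.566250] = 5.496563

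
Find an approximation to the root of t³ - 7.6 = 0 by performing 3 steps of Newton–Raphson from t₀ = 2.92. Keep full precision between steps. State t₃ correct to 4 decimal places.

f'(t) = 3t²
t_0 = 2.920000: f = 17.297088, f' = 25.579200 → t_1 = 2.920000 - (17.297088)/(25.579200) = 2.243783
t_1 = 2.243783: f = 3.696466, f' = 15.103687 → t_2 = 2.243783 - (3.696466)/(15.103687) = 1.999044
t_2 = 1.999044: f = 0.388531, f' = 11.988528 → t_3 = 1.999044 - (0.388531)/(11.988528) = 1.966635

1.9666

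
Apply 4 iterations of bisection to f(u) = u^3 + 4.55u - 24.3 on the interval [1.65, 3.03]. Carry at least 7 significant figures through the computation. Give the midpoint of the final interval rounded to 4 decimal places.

2.3831

f(1.650000) = -12.300375, f(3.030000) = 17.304627 (opposite signs)
step 1: m = 2.340000, f(m) = -0.840096 < 0 → root in [2.340000, 3.030000]
step 2: m = 2.685000, f(m) = 7.273519 > 0 → root in [2.340000, 2.685000]
step 3: m = 2.512500, f(m) = 2.992424 > 0 → root in [2.340000, 2.512500]
step 4: m = 2.426250, f(m) = 1.022017 > 0 → root in [2.340000, 2.426250]
Midpoint of [2.340000, 2.426250] = 2.383125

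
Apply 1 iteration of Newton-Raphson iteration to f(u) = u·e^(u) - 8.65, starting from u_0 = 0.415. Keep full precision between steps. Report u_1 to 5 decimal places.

Newton update: u ← u − f(u)/f'(u).
f'(u) = (u + 1)·e^(u)
u_0 = 0.415000: f = -8.021536, f' = 2.142835 → u_1 = 0.415000 - (-8.021536)/(2.142835) = 4.158423

4.15842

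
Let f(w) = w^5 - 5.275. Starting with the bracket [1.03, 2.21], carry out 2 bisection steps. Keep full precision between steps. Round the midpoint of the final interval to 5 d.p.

1.47250

f(1.030000) = -4.115726, f(2.210000) = 47.443297 (opposite signs)
step 1: m = 1.620000, f(m) = 5.882710 > 0 → root in [1.030000, 1.620000]
step 2: m = 1.325000, f(m) = -1.191060 < 0 → root in [1.325000, 1.620000]
Midpoint of [1.325000, 1.620000] = 1.472500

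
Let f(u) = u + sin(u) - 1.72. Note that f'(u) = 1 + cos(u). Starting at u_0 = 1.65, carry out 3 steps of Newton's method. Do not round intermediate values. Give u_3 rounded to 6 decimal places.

0.922689

u_0 = 1.650000: f = 0.926865, f' = 0.920879 → u_1 = 1.650000 - (0.926865)/(0.920879) = 0.643500
u_1 = 0.643500: f = -0.476501, f' = 1.800001 → u_2 = 0.643500 - (-0.476501)/(1.800001) = 0.908223
u_2 = 0.908223: f = -0.023366, f' = 1.615148 → u_3 = 0.908223 - (-0.023366)/(1.615148) = 0.922689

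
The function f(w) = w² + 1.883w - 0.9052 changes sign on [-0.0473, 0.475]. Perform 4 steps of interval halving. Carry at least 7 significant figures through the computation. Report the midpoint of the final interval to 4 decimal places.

f(-0.047300) = -0.992029, f(0.475000) = 0.214850 (opposite signs)
step 1: m = 0.213850, f(m) = -0.456789 < 0 → root in [0.213850, 0.475000]
step 2: m = 0.344425, f(m) = -0.138019 < 0 → root in [0.344425, 0.475000]
step 3: m = 0.409712, f(m) = 0.034153 > 0 → root in [0.344425, 0.409712]
step 4: m = 0.377069, f(m) = -0.052999 < 0 → root in [0.377069, 0.409712]
Midpoint of [0.377069, 0.409712] = 0.393391

0.3934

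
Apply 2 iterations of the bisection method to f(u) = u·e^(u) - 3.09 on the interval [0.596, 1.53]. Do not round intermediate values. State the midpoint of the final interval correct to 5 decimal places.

1.17975

f(0.596000) = -2.008352, f(1.530000) = 3.975811 (opposite signs)
step 1: m = 1.063000, f(m) = -0.012569 < 0 → root in [1.063000, 1.530000]
step 2: m = 1.296500, f(m) = 1.650622 > 0 → root in [1.063000, 1.296500]
Midpoint of [1.063000, 1.296500] = 1.179750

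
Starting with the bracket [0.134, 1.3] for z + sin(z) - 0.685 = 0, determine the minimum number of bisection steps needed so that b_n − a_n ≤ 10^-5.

Initial width b − a = 1.3 − 0.134 = 1.166000.
After n steps the width is (b−a)/2^n; need (b−a)/2^n ≤ 10^-5.
So n ≥ log₂(1.166000/10^-5) = log₂(116600.0000) ≈ 16.8312.
Hence n = 17.

17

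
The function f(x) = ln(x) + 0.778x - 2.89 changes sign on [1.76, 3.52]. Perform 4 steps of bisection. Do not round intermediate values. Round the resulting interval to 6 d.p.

[2.420000, 2.530000]

f(1.760000) = -0.955406, f(3.520000) = 1.107021 (opposite signs)
step 1: m = 2.640000, f(m) = 0.134699 > 0 → root in [1.760000, 2.640000]
step 2: m = 2.200000, f(m) = -0.389943 < 0 → root in [2.200000, 2.640000]
step 3: m = 2.420000, f(m) = -0.123472 < 0 → root in [2.420000, 2.640000]
step 4: m = 2.530000, f(m) = 0.006559 > 0 → root in [2.420000, 2.530000]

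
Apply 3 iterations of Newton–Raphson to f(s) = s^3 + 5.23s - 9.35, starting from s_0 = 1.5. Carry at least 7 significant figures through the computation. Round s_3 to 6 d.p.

1.333929

Newton update: s ← s − f(s)/f'(s).
f'(s) = 3s^2 + 5.23
s_0 = 1.500000: f = 1.870000, f' = 11.980000 → s_1 = 1.500000 - (1.870000)/(11.980000) = 1.343907
s_1 = 1.343907: f = 0.105840, f' = 10.648254 → s_2 = 1.343907 - (0.105840)/(10.648254) = 1.333967
s_2 = 1.333967: f = 0.000397, f' = 10.568403 → s_3 = 1.333967 - (0.000397)/(10.568403) = 1.333929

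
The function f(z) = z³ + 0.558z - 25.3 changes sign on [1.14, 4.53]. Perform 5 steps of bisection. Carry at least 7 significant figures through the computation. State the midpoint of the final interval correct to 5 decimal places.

f(1.140000) = -23.182336, f(4.530000) = 70.187417 (opposite signs)
step 1: m = 2.835000, f(m) = -0.932537 < 0 → root in [2.835000, 4.530000]
step 2: m = 3.682500, f(m) = 26.692504 > 0 → root in [2.835000, 3.682500]
step 3: m = 3.258750, f(m) = 11.124520 > 0 → root in [2.835000, 3.258750]
step 4: m = 3.046875, f(m) = 4.685660 > 0 → root in [2.835000, 3.046875]
step 5: m = 2.940937, f(m) = 1.777545 > 0 → root in [2.835000, 2.940937]
Midpoint of [2.835000, 2.940937] = 2.887969

2.88797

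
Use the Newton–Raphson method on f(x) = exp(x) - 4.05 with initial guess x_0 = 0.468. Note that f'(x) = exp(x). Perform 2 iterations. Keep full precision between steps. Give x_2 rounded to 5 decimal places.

1.55007

x_0 = 0.468000: f = -2.453203, f' = 1.596797 → x_1 = 0.468000 - (-2.453203)/(1.596797) = 2.004327
x_1 = 2.004327: f = 3.371096, f' = 7.421096 → x_2 = 2.004327 - (3.371096)/(7.421096) = 1.550068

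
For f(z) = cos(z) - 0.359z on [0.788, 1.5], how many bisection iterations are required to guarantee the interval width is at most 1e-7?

Initial width b − a = 1.5 − 0.788 = 0.712000.
After n steps the width is (b−a)/2^n; need (b−a)/2^n ≤ 1e-7.
So n ≥ log₂(0.712000/1e-7) = log₂(7120000.0000) ≈ 22.7634.
Hence n = 23.

23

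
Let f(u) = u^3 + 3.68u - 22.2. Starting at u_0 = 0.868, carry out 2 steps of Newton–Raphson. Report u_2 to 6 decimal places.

f'(u) = 3u^2 + 3.68
u_0 = 0.868000: f = -18.351788, f' = 5.940272 → u_1 = 0.868000 - (-18.351788)/(5.940272) = 3.957385
u_1 = 3.957385: f = 54.339378, f' = 50.662691 → u_2 = 3.957385 - (54.339378)/(50.662691) = 2.884813

2.884813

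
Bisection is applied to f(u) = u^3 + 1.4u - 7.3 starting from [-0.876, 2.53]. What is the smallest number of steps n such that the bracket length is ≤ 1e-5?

19

Initial width b − a = 2.53 − -0.876 = 3.406000.
After n steps the width is (b−a)/2^n; need (b−a)/2^n ≤ 1e-5.
So n ≥ log₂(3.406000/1e-5) = log₂(340600.0000) ≈ 18.3777.
Hence n = 19.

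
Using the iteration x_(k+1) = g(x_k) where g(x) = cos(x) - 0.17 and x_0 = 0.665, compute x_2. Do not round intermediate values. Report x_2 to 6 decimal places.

0.645666

x_1 = g(0.665000) = 0.616917
x_2 = g(0.616917) = 0.645666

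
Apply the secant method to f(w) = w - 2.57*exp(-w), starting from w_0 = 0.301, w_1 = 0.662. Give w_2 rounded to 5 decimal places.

f(w_0) = -1.601000, f(w_1) = -0.663654
w_2 = 0.662000 - (-0.663654)·(0.662000 - 0.301000)/(-0.663654 - (-1.601000)) = 0.917593; f(w_2) = -0.109069

0.91759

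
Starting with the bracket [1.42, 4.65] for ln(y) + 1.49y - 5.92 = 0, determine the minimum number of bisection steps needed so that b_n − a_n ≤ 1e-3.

Initial width b − a = 4.65 − 1.42 = 3.230000.
After n steps the width is (b−a)/2^n; need (b−a)/2^n ≤ 1e-3.
So n ≥ log₂(3.230000/1e-3) = log₂(3230.0000) ≈ 11.6573.
Hence n = 12.

12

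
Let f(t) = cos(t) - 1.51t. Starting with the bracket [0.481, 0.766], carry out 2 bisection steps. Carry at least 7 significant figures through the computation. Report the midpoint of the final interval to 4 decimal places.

0.5879

f(0.481000) = 0.160223, f(0.766000) = -0.435971 (opposite signs)
step 1: m = 0.623500, f(m) = -0.129645 < 0 → root in [0.481000, 0.623500]
step 2: m = 0.552250, f(m) = 0.017449 > 0 → root in [0.552250, 0.623500]
Midpoint of [0.552250, 0.623500] = 0.587875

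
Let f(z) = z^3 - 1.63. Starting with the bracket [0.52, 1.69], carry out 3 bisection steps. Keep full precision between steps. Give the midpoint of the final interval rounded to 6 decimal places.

1.178125

f(0.520000) = -1.489392, f(1.690000) = 3.196809 (opposite signs)
step 1: m = 1.105000, f(m) = -0.280767 < 0 → root in [1.105000, 1.690000]
step 2: m = 1.397500, f(m) = 1.099326 > 0 → root in [1.105000, 1.397500]
step 3: m = 1.251250, f(m) = 0.328990 > 0 → root in [1.105000, 1.251250]
Midpoint of [1.105000, 1.251250] = 1.178125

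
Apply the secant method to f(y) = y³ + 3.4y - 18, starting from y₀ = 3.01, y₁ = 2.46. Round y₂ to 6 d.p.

2.257389

f(y_0) = 19.504901, f(y_1) = 5.250936
y_2 = 2.460000 - (5.250936)·(2.460000 - 3.010000)/(5.250936 - (19.504901)) = 2.257389; f(y_2) = 1.178331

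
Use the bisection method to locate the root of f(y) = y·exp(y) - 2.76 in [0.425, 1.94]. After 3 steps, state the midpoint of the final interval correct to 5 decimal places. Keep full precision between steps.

f(0.425000) = -2.109924, f(1.940000) = 10.739977 (opposite signs)
step 1: m = 1.182500, f(m) = 1.097930 > 0 → root in [0.425000, 1.182500]
step 2: m = 0.803750, f(m) = -0.964501 < 0 → root in [0.803750, 1.182500]
step 3: m = 0.993125, f(m) = -0.078902 < 0 → root in [0.993125, 1.182500]
Midpoint of [0.993125, 1.182500] = 1.087812

1.08781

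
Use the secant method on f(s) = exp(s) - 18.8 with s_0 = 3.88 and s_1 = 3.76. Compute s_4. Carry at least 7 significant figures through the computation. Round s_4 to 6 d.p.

f(s_0) = 29.624215, f(s_1) = 24.148426
s_2 = 3.760000 - (24.148426)·(3.760000 - 3.880000)/(24.148426 - (29.624215)) = 3.230796; f(s_2) = 6.499780
s_3 = 3.230796 - (6.499780)·(3.230796 - 3.760000)/(6.499780 - (24.148426)) = 3.035896; f(s_3) = 2.019629
s_4 = 3.035896 - (2.019629)·(3.035896 - 3.230796)/(2.019629 - (6.499780)) = 2.948037; f(s_4) = 0.268477

2.948037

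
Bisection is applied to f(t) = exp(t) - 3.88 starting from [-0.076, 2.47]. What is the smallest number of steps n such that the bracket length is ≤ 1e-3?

12

Initial width b − a = 2.47 − -0.076 = 2.546000.
After n steps the width is (b−a)/2^n; need (b−a)/2^n ≤ 1e-3.
So n ≥ log₂(2.546000/1e-3) = log₂(2546.0000) ≈ 11.3140.
Hence n = 12.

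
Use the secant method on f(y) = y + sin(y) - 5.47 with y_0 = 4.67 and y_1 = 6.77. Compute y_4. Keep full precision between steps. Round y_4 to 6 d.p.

f(y_0) = -1.799102, f(y_1) = 1.767813
y_2 = 6.770000 - (1.767813)·(6.770000 - 4.670000)/(1.767813 - (-1.799102)) = 5.729211; f(y_2) = -0.266861
y_3 = 5.729211 - (-0.266861)·(5.729211 - 6.770000)/(-0.266861 - (1.767813)) = 5.865717; f(y_3) = -0.009730
y_4 = 5.865717 - (-0.009730)·(5.865717 - 5.729211)/(-0.009730 - (-0.266861)) = 5.870883; f(y_4) = 0.000163

5.870883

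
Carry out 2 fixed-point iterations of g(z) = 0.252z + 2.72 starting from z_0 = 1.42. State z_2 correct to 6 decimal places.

3.495616

z_1 = g(1.420000) = 3.077840
z_2 = g(3.077840) = 3.495616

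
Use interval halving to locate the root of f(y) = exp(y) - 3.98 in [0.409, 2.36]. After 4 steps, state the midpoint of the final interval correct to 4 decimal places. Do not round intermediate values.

1.3235

f(0.409000) = -2.474688, f(2.360000) = 6.610951 (opposite signs)
step 1: m = 1.384500, f(m) = 0.012829 > 0 → root in [0.409000, 1.384500]
step 2: m = 0.896750, f(m) = -1.528378 < 0 → root in [0.896750, 1.384500]
step 3: m = 1.140625, f(m) = -0.851277 < 0 → root in [1.140625, 1.384500]
step 4: m = 1.262563, f(m) = -0.445533 < 0 → root in [1.262563, 1.384500]
Midpoint of [1.262563, 1.384500] = 1.323531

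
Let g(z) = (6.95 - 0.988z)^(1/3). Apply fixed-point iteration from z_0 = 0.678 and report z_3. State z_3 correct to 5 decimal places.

1.73761

z_1 = g(0.678000) = 1.844972
z_2 = g(1.844972) = 1.724352
z_3 = g(1.724352) = 1.737609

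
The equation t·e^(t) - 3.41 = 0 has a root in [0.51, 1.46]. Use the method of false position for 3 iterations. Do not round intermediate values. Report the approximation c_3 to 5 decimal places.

False-position update: c = (a·f(b) − b·f(a))/(f(b) − f(a)); replace the endpoint whose sign matches f(c).
f(0.510000) = -2.560701, f(1.460000) = 2.876701
step 1: c = 0.957395, f(c) = -0.916080 < 0 → new bracket [0.957395, 1.460000]
step 2: c = 1.078790, f(c) = -0.237148 < 0 → new bracket [1.078790, 1.460000]
step 3: c = 1.107823, f(c) = -0.055778 < 0 → new bracket [1.107823, 1.460000]

1.10782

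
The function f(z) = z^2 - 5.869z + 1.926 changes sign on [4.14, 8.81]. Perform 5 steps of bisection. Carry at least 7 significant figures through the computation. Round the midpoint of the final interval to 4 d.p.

f(4.140000) = -5.232060, f(8.810000) = 27.836210 (opposite signs)
step 1: m = 6.475000, f(m) = 5.849850 > 0 → root in [4.140000, 6.475000]
step 2: m = 5.307500, f(m) = -1.054161 < 0 → root in [5.307500, 6.475000]
step 3: m = 5.891250, f(m) = 2.057080 > 0 → root in [5.307500, 5.891250]
step 4: m = 5.599375, f(m) = 0.416269 > 0 → root in [5.307500, 5.599375]
step 5: m = 5.453437, f(m) = -0.340244 < 0 → root in [5.453437, 5.599375]
Midpoint of [5.453437, 5.599375] = 5.526406

5.5264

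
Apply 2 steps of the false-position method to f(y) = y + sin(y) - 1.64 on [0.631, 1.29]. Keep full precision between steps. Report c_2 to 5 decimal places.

0.87475

False-position update: c = (a·f(b) − b·f(a))/(f(b) − f(a)); replace the endpoint whose sign matches f(c).
f(0.631000) = -0.419048, f(1.290000) = 0.610835
step 1: c = 0.899140, f(c) = 0.041931 > 0 → new bracket [0.631000, 0.899140]
step 2: c = 0.874749, f(c) = 0.002132 > 0 → new bracket [0.631000, 0.874749]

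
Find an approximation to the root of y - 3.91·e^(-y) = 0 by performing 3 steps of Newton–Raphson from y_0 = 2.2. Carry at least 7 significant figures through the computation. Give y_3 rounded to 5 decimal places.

Newton update: y ← y − f(y)/f'(y).
f'(y) = 1 + 3.91·e^(-y)
y_0 = 2.200000: f = 1.766760, f' = 1.433240 → y_1 = 2.200000 - (1.766760)/(1.433240) = 0.967297
y_1 = 0.967297: f = -0.518929, f' = 2.486226 → y_2 = 0.967297 - (-0.518929)/(2.486226) = 1.176019
y_2 = 1.176019: f = -0.030234, f' = 2.206253 → y_3 = 1.176019 - (-0.030234)/(2.206253) = 1.189723

1.18972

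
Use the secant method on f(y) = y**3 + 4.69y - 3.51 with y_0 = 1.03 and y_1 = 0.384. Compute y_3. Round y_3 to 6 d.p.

f(y_0) = 2.413427, f(y_1) = -1.652417
y_2 = 0.384000 - (-1.652417)·(0.384000 - 1.030000)/(-1.652417 - (2.413427)) = 0.646544; f(y_2) = -0.207443
y_3 = 0.646544 - (-0.207443)·(0.646544 - 0.384000)/(-0.207443 - (-1.652417)) = 0.684235; f(y_3) = 0.019405

0.684235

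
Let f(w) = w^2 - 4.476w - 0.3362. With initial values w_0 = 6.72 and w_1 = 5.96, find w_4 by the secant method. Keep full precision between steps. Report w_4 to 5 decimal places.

4.55592

f(w_0) = 14.743480, f(w_1) = 8.508440
w_2 = 5.960000 - (8.508440)·(5.960000 - 6.720000)/(8.508440 - (14.743480)) = 4.922891; f(w_2) = 1.863797
w_3 = 4.922891 - (1.863797)·(4.922891 - 5.960000)/(1.863797 - (8.508440)) = 4.631986; f(w_3) = 0.386326
w_4 = 4.631986 - (0.386326)·(4.631986 - 4.922891)/(0.386326 - (1.863797)) = 4.555921; f(w_4) = 0.027914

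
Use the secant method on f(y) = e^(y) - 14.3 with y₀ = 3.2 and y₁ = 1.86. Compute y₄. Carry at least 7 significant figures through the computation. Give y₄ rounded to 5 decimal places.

f(y_0) = 10.232530, f(y_1) = -7.876263
y_2 = 1.860000 - (-7.876263)·(1.860000 - 3.200000)/(-7.876263 - (10.232530)) = 2.442821; f(y_2) = -2.794543
y_3 = 2.442821 - (-2.794543)·(2.442821 - 1.860000)/(-2.794543 - (-7.876263)) = 2.763327; f(y_3) = 1.552497
y_4 = 2.763327 - (1.552497)·(2.763327 - 2.442821)/(1.552497 - (-2.794543)) = 2.648862; f(y_4) = -0.162059

2.64886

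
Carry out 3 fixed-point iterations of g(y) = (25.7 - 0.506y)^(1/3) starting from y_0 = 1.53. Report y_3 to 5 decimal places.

2.89392

y_1 = g(1.530000) = 2.921123
y_2 = g(2.921123) = 2.893362
y_3 = g(2.893362) = 2.893921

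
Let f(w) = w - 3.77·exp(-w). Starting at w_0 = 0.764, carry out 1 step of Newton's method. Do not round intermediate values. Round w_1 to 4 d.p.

1.1240

Newton update: w ← w − f(w)/f'(w).
f'(w) = 1 + 3.77·exp(-w)
w_0 = 0.764000: f = -0.992064, f' = 2.756064 → w_1 = 0.764000 - (-0.992064)/(2.756064) = 1.123957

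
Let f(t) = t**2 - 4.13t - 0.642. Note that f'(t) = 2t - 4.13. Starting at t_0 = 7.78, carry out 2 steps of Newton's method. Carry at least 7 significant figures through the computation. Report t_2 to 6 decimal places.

Newton update: t ← t − f(t)/f'(t).
t_0 = 7.780000: f = 27.755000, f' = 11.430000 → t_1 = 7.780000 - (27.755000)/(11.430000) = 5.351741
t_1 = 5.351741: f = 5.896442, f' = 6.573482 → t_2 = 5.351741 - (5.896442)/(6.573482) = 4.454737

4.454737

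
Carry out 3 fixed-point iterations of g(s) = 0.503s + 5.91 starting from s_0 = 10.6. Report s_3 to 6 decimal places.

s_1 = g(10.600000) = 11.241800
s_2 = g(11.241800) = 11.564625
s_3 = g(11.564625) = 11.727007

11.727007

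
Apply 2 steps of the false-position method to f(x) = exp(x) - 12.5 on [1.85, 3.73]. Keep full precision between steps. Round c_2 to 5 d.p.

False-position update: c = (a·f(b) − b·f(a))/(f(b) − f(a)); replace the endpoint whose sign matches f(c).
f(1.850000) = -6.140180, f(3.730000) = 29.179108
step 1: c = 2.176834, f(c) = -3.681658 < 0 → new bracket [2.176834, 3.730000]
step 2: c = 2.350848, f(c) = -2.005538 < 0 → new bracket [2.350848, 3.730000]

2.35085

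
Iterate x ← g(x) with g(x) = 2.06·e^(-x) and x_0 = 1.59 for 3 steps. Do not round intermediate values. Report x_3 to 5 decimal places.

0.53222

x_1 = g(1.590000) = 0.420087
x_2 = g(0.420087) = 1.353399
x_3 = g(1.353399) = 0.532223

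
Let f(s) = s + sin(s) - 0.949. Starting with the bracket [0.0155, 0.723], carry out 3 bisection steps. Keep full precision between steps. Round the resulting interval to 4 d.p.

[0.4577, 0.5461]

f(0.015500) = -0.918001, f(0.723000) = 0.435637 (opposite signs)
step 1: m = 0.369250, f(m) = -0.218834 < 0 → root in [0.369250, 0.723000]
step 2: m = 0.546125, f(m) = 0.116505 > 0 → root in [0.369250, 0.546125]
step 3: m = 0.457687, f(m) = -0.049438 < 0 → root in [0.457687, 0.546125]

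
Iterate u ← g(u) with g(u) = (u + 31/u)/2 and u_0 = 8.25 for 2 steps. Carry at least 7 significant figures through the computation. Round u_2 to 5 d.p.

u_1 = g(8.250000) = 6.003788
u_2 = g(6.003788) = 5.583597

5.58360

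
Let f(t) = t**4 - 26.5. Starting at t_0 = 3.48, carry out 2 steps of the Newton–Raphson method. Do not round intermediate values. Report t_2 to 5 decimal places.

f'(t) = 4t**3
t_0 = 3.480000: f = 120.161788, f' = 168.576768 → t_1 = 3.480000 - (120.161788)/(168.576768) = 2.767198
t_1 = 2.767198: f = 32.135576, f' = 84.758037 → t_2 = 2.767198 - (32.135576)/(84.758037) = 2.388054

2.38805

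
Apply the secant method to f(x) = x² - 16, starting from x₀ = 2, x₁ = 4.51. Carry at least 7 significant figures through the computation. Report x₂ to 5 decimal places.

3.84332

f(x_0) = -12.000000, f(x_1) = 4.340100
x_2 = 4.510000 - (4.340100)·(4.510000 - 2.000000)/(4.340100 - (-12.000000)) = 3.843318; f(x_2) = -1.228907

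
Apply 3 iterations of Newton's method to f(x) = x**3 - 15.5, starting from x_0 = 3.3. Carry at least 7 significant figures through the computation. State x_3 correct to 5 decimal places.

2.49337

f'(x) = 3x**2
x_0 = 3.300000: f = 20.437000, f' = 32.670000 → x_1 = 3.300000 - (20.437000)/(32.670000) = 2.674441
x_1 = 2.674441: f = 3.629308, f' = 21.457910 → x_2 = 2.674441 - (3.629308)/(21.457910) = 2.505305
x_2 = 2.505305: f = 0.224685, f' = 18.829663 → x_3 = 2.505305 - (0.224685)/(18.829663) = 2.493373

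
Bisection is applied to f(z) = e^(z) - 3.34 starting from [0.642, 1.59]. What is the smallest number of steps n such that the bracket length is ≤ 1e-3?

Initial width b − a = 1.59 − 0.642 = 0.948000.
After n steps the width is (b−a)/2^n; need (b−a)/2^n ≤ 1e-3.
So n ≥ log₂(0.948000/1e-3) = log₂(948.0000) ≈ 9.8887.
Hence n = 10.

10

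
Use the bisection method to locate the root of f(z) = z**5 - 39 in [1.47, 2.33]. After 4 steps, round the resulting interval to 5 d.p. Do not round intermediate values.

[2.06125, 2.11500]

f(1.470000) = -32.135851, f(2.330000) = 29.671986 (opposite signs)
step 1: m = 1.900000, f(m) = -14.239010 < 0 → root in [1.900000, 2.330000]
step 2: m = 2.115000, f(m) = 3.320604 > 0 → root in [1.900000, 2.115000]
step 3: m = 2.007500, f(m) = -6.395483 < 0 → root in [2.007500, 2.115000]
step 4: m = 2.061250, f(m) = -1.790542 < 0 → root in [2.061250, 2.115000]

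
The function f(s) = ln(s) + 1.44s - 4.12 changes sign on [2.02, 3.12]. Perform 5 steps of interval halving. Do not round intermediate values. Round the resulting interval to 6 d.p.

[2.260625, 2.295000]

f(2.020000) = -0.508102, f(3.120000) = 1.510633 (opposite signs)
step 1: m = 2.570000, f(m) = 0.524706 > 0 → root in [2.020000, 2.570000]
step 2: m = 2.295000, f(m) = 0.015533 > 0 → root in [2.020000, 2.295000]
step 3: m = 2.157500, f(m) = -0.244250 < 0 → root in [2.157500, 2.295000]
step 4: m = 2.226250, f(m) = -0.113881 < 0 → root in [2.226250, 2.295000]
step 5: m = 2.260625, f(m) = -0.049059 < 0 → root in [2.260625, 2.295000]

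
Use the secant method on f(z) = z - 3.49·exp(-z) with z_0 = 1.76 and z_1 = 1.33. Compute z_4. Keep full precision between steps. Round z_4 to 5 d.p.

1.12879

Secant update: z_(k+1) = z_k − f(z_k)·(z_k − z_(k-1))/(f(z_k) − f(z_(k-1))).
f(z_0) = 1.159563, f(z_1) = 0.406974
z_2 = 1.330000 - (0.406974)·(1.330000 - 1.760000)/(0.406974 - (1.159563)) = 1.097471; f(z_2) = -0.067191
z_3 = 1.097471 - (-0.067191)·(1.097471 - 1.330000)/(-0.067191 - (0.406974)) = 1.130421; f(z_3) = 0.003510
z_4 = 1.130421 - (0.003510)·(1.130421 - 1.097471)/(0.003510 - (-0.067191)) = 1.128785; f(z_4) = 0.000029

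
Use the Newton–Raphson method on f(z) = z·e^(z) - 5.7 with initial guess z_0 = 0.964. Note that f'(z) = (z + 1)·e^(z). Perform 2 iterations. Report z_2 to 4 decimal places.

Newton update: z ← z − f(z)/f'(z).
z_0 = 0.964000: f = -3.172234, f' = 5.149930 → z_1 = 0.964000 - (-3.172234)/(5.149930) = 1.579976
z_1 = 1.579976: f = 1.970530, f' = 12.525369 → z_2 = 1.579976 - (1.970530)/(12.525369) = 1.422653

1.4227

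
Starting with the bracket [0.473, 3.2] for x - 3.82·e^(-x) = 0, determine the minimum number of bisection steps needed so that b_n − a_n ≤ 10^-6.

Initial width b − a = 3.2 − 0.473 = 2.727000.
After n steps the width is (b−a)/2^n; need (b−a)/2^n ≤ 10^-6.
So n ≥ log₂(2.727000/10^-6) = log₂(2727000.0000) ≈ 21.3789.
Hence n = 22.

22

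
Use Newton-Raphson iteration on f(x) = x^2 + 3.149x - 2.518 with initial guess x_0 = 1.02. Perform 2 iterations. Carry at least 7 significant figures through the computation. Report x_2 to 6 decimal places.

0.661045

f'(x) = 2x + 3.149
x_0 = 1.020000: f = 1.734380, f' = 5.189000 → x_1 = 1.020000 - (1.734380)/(5.189000) = 0.685758
x_1 = 0.685758: f = 0.111717, f' = 4.520517 → x_2 = 0.685758 - (0.111717)/(4.520517) = 0.661045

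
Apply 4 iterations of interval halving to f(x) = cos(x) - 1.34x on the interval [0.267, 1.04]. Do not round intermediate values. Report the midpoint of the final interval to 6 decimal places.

f(0.267000) = 0.606787, f(1.040000) = -0.887380 (opposite signs)
step 1: m = 0.653500, f(m) = -0.081729 < 0 → root in [0.267000, 0.653500]
step 2: m = 0.460250, f(m) = 0.279206 > 0 → root in [0.460250, 0.653500]
step 3: m = 0.556875, f(m) = 0.102698 > 0 → root in [0.556875, 0.653500]
step 4: m = 0.605187, f(m) = 0.011444 > 0 → root in [0.605187, 0.653500]
Midpoint of [0.605187, 0.653500] = 0.629344

0.629344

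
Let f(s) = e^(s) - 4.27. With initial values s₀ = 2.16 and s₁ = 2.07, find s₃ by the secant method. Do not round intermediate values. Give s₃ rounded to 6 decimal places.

1.499739

f(s_0) = 4.401138, f(s_1) = 3.654823
s_2 = 2.070000 - (3.654823)·(2.070000 - 2.160000)/(3.654823 - (4.401138)) = 1.629255; f(s_2) = 0.830076
s_3 = 1.629255 - (0.830076)·(1.629255 - 2.070000)/(0.830076 - (3.654823)) = 1.499739; f(s_3) = 0.210519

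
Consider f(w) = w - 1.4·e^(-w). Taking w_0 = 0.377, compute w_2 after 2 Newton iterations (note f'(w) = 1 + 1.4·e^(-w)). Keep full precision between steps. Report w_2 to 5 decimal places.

0.69708

w_0 = 0.377000: f = -0.583283, f' = 1.960283 → w_1 = 0.377000 - (-0.583283)/(1.960283) = 0.674550
w_1 = 0.674550: f = -0.038589, f' = 1.713140 → w_2 = 0.674550 - (-0.038589)/(1.713140) = 0.697076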